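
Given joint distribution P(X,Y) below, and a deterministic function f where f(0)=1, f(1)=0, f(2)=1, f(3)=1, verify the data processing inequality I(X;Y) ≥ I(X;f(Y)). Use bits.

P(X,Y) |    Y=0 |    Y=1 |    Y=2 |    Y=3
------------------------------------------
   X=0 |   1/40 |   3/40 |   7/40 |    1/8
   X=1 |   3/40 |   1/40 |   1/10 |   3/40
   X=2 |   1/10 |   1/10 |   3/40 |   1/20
I(X;Y) = 0.1119, I(X;f(Y)) = 0.0332, inequality holds: 0.1119 ≥ 0.0332

Data Processing Inequality: For any Markov chain X → Y → Z, we have I(X;Y) ≥ I(X;Z).

Here Z = f(Y) is a deterministic function of Y, forming X → Y → Z.

Original I(X;Y) = 0.1119 bits

After applying f:
P(X,Z) where Z=f(Y):
- P(X,Z=0) = P(X,Y=1)
- P(X,Z=1) = P(X,Y=0) + P(X,Y=2) + P(X,Y=3)

I(X;Z) = I(X;f(Y)) = 0.0332 bits

Verification: 0.1119 ≥ 0.0332 ✓

Information cannot be created by processing; the function f can only lose information about X.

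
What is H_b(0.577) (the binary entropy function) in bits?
0.9828 bits

The binary entropy function is:
H(p) = -p log(p) - (1-p) log(1-p)

H(0.577) = -0.577 × log_2(0.577) - 0.423 × log_2(0.423)
H(0.577) = 0.9828 bits

Note: Binary entropy is maximized at p=0.5 (H=1 bit) and minimized at p=0 or p=1 (H=0).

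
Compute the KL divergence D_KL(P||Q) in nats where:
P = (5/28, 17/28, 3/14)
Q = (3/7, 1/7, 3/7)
0.5736 nats

KL divergence: D_KL(P||Q) = Σ p(x) log(p(x)/q(x))

Computing term by term:
  x=0: 5/28 × log_e[(5/28)/(3/7)] = 5/28 × -0.8755 = -0.1563
  x=1: 17/28 × log_e[(17/28)/(1/7)] = 17/28 × 1.4469 = 0.8785
  x=2: 3/14 × log_e[(3/14)/(3/7)] = 3/14 × -0.6931 = -0.1485

D_KL(P||Q) = 0.5736 nats

Note: KL divergence is always non-negative and equals 0 iff P = Q.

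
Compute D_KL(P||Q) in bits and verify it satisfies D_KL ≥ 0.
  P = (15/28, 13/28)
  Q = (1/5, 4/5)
0.3970 bits

KL divergence satisfies the Gibbs inequality: D_KL(P||Q) ≥ 0 for all distributions P, Q.

D_KL(P||Q) = Σ p(x) log(p(x)/q(x))
Term by term:
  x=0: 15/28 × log_2[(15/28)/(1/5)] = 0.7615
  x=1: 13/28 × log_2[(13/28)/(4/5)] = -0.3645
D_KL(P||Q) = 0.3970 bits

D_KL(P||Q) = 0.3970 ≥ 0 ✓

This non-negativity is a fundamental property: relative entropy cannot be negative because it measures how different Q is from P.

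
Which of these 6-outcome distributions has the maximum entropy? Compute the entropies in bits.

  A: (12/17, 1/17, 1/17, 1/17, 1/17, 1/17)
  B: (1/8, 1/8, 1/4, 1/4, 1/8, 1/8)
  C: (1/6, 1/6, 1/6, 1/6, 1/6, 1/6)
C

For a discrete distribution over n outcomes, entropy is maximized by the uniform distribution.

Computing entropies:
H(A) = 1.5569 bits
H(B) = 2.5000 bits
H(C) = 2.5850 bits

The uniform distribution (where all probabilities equal 1/6) achieves the maximum entropy of log_2(6) = 2.5850 bits.

Distribution C has the highest entropy.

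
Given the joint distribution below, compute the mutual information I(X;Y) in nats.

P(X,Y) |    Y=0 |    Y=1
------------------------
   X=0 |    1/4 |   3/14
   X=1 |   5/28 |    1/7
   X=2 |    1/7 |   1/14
0.0053 nats

Mutual information: I(X;Y) = H(X) + H(Y) - H(X,Y)

Marginals:
P(X) = (13/28, 9/28, 3/14), H(X) = 1.0511 nats
P(Y) = (4/7, 3/7), H(Y) = 0.6829 nats

Joint entropy: H(X,Y) = 1.7288 nats

I(X;Y) = 1.0511 + 0.6829 - 1.7288 = 0.0053 nats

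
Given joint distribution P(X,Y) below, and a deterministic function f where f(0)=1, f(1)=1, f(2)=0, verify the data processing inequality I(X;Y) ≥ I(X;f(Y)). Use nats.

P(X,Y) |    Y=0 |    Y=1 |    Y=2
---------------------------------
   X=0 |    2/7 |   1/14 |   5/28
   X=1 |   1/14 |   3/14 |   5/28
I(X;Y) = 0.1037, I(X;f(Y)) = 0.0014, inequality holds: 0.1037 ≥ 0.0014

Data Processing Inequality: For any Markov chain X → Y → Z, we have I(X;Y) ≥ I(X;Z).

Here Z = f(Y) is a deterministic function of Y, forming X → Y → Z.

Original I(X;Y) = 0.1037 nats

After applying f:
P(X,Z) where Z=f(Y):
- P(X,Z=0) = P(X,Y=2)
- P(X,Z=1) = P(X,Y=0) + P(X,Y=1)

I(X;Z) = I(X;f(Y)) = 0.0014 nats

Verification: 0.1037 ≥ 0.0014 ✓

Information cannot be created by processing; the function f can only lose information about X.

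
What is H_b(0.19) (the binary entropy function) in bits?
0.7015 bits

The binary entropy function is:
H(p) = -p log(p) - (1-p) log(1-p)

H(0.19) = -0.19 × log_2(0.19) - 0.81 × log_2(0.81)
H(0.19) = 0.7015 bits

Note: Binary entropy is maximized at p=0.5 (H=1 bit) and minimized at p=0 or p=1 (H=0).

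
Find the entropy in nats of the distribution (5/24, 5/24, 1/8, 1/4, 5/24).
1.5869 nats

Shannon entropy is H(X) = -Σ p(x) log p(x).

For P = (5/24, 5/24, 1/8, 1/4, 5/24):
H = -5/24 × log_e(5/24) -5/24 × log_e(5/24) -1/8 × log_e(1/8) -1/4 × log_e(1/4) -5/24 × log_e(5/24)
H = 1.5869 nats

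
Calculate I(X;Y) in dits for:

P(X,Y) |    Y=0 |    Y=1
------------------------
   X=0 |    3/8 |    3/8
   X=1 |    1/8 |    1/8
0.0000 dits

Mutual information: I(X;Y) = H(X) + H(Y) - H(X,Y)

Marginals:
P(X) = (3/4, 1/4), H(X) = 0.2442 dits
P(Y) = (1/2, 1/2), H(Y) = 0.3010 dits

Joint entropy: H(X,Y) = 0.5452 dits

I(X;Y) = 0.2442 + 0.3010 - 0.5452 = 0.0000 dits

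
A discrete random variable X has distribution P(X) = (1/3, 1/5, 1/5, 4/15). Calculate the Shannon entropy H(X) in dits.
0.5917 dits

Shannon entropy is H(X) = -Σ p(x) log p(x).

For P = (1/3, 1/5, 1/5, 4/15):
H = -1/3 × log_10(1/3) -1/5 × log_10(1/5) -1/5 × log_10(1/5) -4/15 × log_10(4/15)
H = 0.5917 dits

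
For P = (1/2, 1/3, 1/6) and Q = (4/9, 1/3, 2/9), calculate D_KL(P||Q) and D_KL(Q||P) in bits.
D_KL(P||Q) = 0.0158, D_KL(Q||P) = 0.0167

KL divergence is not symmetric: D_KL(P||Q) ≠ D_KL(Q||P) in general.

D_KL(P||Q) = 0.0158 bits
D_KL(Q||P) = 0.0167 bits

No, they are not equal!

This asymmetry is why KL divergence is not a true distance metric.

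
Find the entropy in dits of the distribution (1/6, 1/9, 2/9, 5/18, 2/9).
0.6806 dits

Shannon entropy is H(X) = -Σ p(x) log p(x).

For P = (1/6, 1/9, 2/9, 5/18, 2/9):
H = -1/6 × log_10(1/6) -1/9 × log_10(1/9) -2/9 × log_10(2/9) -5/18 × log_10(5/18) -2/9 × log_10(2/9)
H = 0.6806 dits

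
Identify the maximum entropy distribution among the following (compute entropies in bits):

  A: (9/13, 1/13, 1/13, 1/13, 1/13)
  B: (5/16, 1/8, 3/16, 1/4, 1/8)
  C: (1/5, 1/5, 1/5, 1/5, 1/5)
C

For a discrete distribution over n outcomes, entropy is maximized by the uniform distribution.

Computing entropies:
H(A) = 1.5059 bits
H(B) = 2.2272 bits
H(C) = 2.3219 bits

The uniform distribution (where all probabilities equal 1/5) achieves the maximum entropy of log_2(5) = 2.3219 bits.

Distribution C has the highest entropy.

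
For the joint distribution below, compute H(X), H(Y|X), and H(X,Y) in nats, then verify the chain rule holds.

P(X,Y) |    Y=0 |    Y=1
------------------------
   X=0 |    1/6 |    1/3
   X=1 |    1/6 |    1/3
H(X,Y) = 1.3297, H(X) = 0.6931, H(Y|X) = 0.6365 (all in nats)

Chain rule: H(X,Y) = H(X) + H(Y|X)

Left side — joint entropy directly:
H(X,Y) = -Σ p(x,y) log p(x,y) = 1.3297 nats

Right side — compute H(Y|X) from the conditional distributions:
P(X) = (1/2, 1/2), so H(X) = 0.6931 nats
H(Y|X) = Σ_x P(X=x) · H(Y|X=x):
  P(Y|X=0) = (1/3, 2/3), H(Y|X=0) = 0.6365, weight P(X=0) = 1/2
  P(Y|X=1) = (1/3, 2/3), H(Y|X=1) = 0.6365, weight P(X=1) = 1/2
H(Y|X) = 0.6365 nats

H(X) + H(Y|X) = 0.6931 + 0.6365 = 1.3297 nats

Both sides equal 1.3297 nats. ✓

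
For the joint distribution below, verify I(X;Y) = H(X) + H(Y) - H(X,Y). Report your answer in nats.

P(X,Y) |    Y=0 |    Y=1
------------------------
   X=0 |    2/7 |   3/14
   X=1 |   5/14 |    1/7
I(X;Y) = 0.0112 nats

Mutual information has multiple equivalent forms:
- I(X;Y) = H(X) - H(X|Y)
- I(X;Y) = H(Y) - H(Y|X)
- I(X;Y) = H(X) + H(Y) - H(X,Y)

Computing all quantities:
H(X) = 0.6931, H(Y) = 0.6518, H(X,Y) = 1.3337
H(X|Y) = 0.6820, H(Y|X) = 0.6406

Verification:
H(X) - H(X|Y) = 0.6931 - 0.6820 = 0.0112
H(Y) - H(Y|X) = 0.6518 - 0.6406 = 0.0112
H(X) + H(Y) - H(X,Y) = 0.6931 + 0.6518 - 1.3337 = 0.0112

All forms give I(X;Y) = 0.0112 nats. ✓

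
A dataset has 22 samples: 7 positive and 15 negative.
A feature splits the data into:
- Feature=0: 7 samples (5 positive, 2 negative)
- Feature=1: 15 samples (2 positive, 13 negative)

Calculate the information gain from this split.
0.2415 bits

Information Gain = H(Y) - H(Y|Feature)

Before split:
P(positive) = 7/22 = 0.3182
H(Y) = 0.9024 bits

After split:
Feature=0: H = 0.8631 bits (weight = 7/22)
Feature=1: H = 0.5665 bits (weight = 15/22)
H(Y|Feature) = (7/22)×0.8631 + (15/22)×0.5665 = 0.6609 bits

Information Gain = 0.9024 - 0.6609 = 0.2415 bits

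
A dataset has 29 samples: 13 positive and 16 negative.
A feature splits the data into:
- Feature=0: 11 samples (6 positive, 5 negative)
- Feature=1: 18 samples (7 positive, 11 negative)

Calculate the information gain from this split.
0.0168 bits

Information Gain = H(Y) - H(Y|Feature)

Before split:
P(positive) = 13/29 = 0.4483
H(Y) = 0.9923 bits

After split:
Feature=0: H = 0.9940 bits (weight = 11/29)
Feature=1: H = 0.9641 bits (weight = 18/29)
H(Y|Feature) = (11/29)×0.9940 + (18/29)×0.9641 = 0.9754 bits

Information Gain = 0.9923 - 0.9754 = 0.0168 bits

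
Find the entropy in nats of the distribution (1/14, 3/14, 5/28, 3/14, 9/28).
1.5211 nats

Shannon entropy is H(X) = -Σ p(x) log p(x).

For P = (1/14, 3/14, 5/28, 3/14, 9/28):
H = -1/14 × log_e(1/14) -3/14 × log_e(3/14) -5/28 × log_e(5/28) -3/14 × log_e(3/14) -9/28 × log_e(9/28)
H = 1.5211 nats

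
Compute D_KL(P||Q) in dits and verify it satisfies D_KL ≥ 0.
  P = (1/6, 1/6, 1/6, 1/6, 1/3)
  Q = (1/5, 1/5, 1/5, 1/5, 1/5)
0.0212 dits

KL divergence satisfies the Gibbs inequality: D_KL(P||Q) ≥ 0 for all distributions P, Q.

D_KL(P||Q) = Σ p(x) log(p(x)/q(x))
Term by term:
  x=0: 1/6 × log_10[(1/6)/(1/5)] = -0.0132
  x=1: 1/6 × log_10[(1/6)/(1/5)] = -0.0132
  x=2: 1/6 × log_10[(1/6)/(1/5)] = -0.0132
  x=3: 1/6 × log_10[(1/6)/(1/5)] = -0.0132
  x=4: 1/3 × log_10[(1/3)/(1/5)] = 0.0739
D_KL(P||Q) = 0.0212 dits

D_KL(P||Q) = 0.0212 ≥ 0 ✓

This non-negativity is a fundamental property: relative entropy cannot be negative because it measures how different Q is from P.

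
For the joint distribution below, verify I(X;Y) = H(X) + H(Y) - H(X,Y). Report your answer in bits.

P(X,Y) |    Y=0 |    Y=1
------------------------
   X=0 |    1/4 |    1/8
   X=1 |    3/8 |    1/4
I(X;Y) = 0.0032 bits

Mutual information has multiple equivalent forms:
- I(X;Y) = H(X) - H(X|Y)
- I(X;Y) = H(Y) - H(Y|X)
- I(X;Y) = H(X) + H(Y) - H(X,Y)

Computing all quantities:
H(X) = 0.9544, H(Y) = 0.9544, H(X,Y) = 1.9056
H(X|Y) = 0.9512, H(Y|X) = 0.9512

Verification:
H(X) - H(X|Y) = 0.9544 - 0.9512 = 0.0032
H(Y) - H(Y|X) = 0.9544 - 0.9512 = 0.0032
H(X) + H(Y) - H(X,Y) = 0.9544 + 0.9544 - 1.9056 = 0.0032

All forms give I(X;Y) = 0.0032 bits. ✓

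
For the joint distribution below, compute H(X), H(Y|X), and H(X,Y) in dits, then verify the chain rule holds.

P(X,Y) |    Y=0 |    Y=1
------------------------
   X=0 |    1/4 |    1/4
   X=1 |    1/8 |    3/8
H(X,Y) = 0.5737, H(X) = 0.3010, H(Y|X) = 0.2726 (all in dits)

Chain rule: H(X,Y) = H(X) + H(Y|X)

Left side — joint entropy directly:
H(X,Y) = -Σ p(x,y) log p(x,y) = 0.5737 dits

Right side — compute H(Y|X) from the conditional distributions:
P(X) = (1/2, 1/2), so H(X) = 0.3010 dits
H(Y|X) = Σ_x P(X=x) · H(Y|X=x):
  P(Y|X=0) = (1/2, 1/2), H(Y|X=0) = 0.3010, weight P(X=0) = 1/2
  P(Y|X=1) = (1/4, 3/4), H(Y|X=1) = 0.2442, weight P(X=1) = 1/2
H(Y|X) = 0.2726 dits

H(X) + H(Y|X) = 0.3010 + 0.2726 = 0.5737 dits

Both sides equal 0.5737 dits. ✓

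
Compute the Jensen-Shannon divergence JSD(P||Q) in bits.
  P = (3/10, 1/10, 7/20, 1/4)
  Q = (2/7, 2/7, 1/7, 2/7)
0.0670 bits

Jensen-Shannon divergence is:
JSD(P||Q) = 0.5 × D_KL(P||M) + 0.5 × D_KL(Q||M)
where M = 0.5 × (P + Q) is the mixture distribution.

M = 0.5 × (3/10, 1/10, 7/20, 1/4) + 0.5 × (2/7, 2/7, 1/7, 2/7) = (0.292857, 0.192857, 0.246429, 0.267857)

D_KL(P||M) = 0.0680 bits
D_KL(Q||M) = 0.0661 bits

JSD(P||Q) = 0.5 × 0.0680 + 0.5 × 0.0661 = 0.0670 bits

Unlike KL divergence, JSD is symmetric and bounded: 0 ≤ JSD ≤ log(2).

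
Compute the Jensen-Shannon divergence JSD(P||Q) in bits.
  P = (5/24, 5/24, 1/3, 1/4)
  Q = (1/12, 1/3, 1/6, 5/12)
0.0661 bits

Jensen-Shannon divergence is:
JSD(P||Q) = 0.5 × D_KL(P||M) + 0.5 × D_KL(Q||M)
where M = 0.5 × (P + Q) is the mixture distribution.

M = 0.5 × (5/24, 5/24, 1/3, 1/4) + 0.5 × (1/12, 1/3, 1/6, 5/12) = (0.145833, 0.270833, 1/4, 1/3)

D_KL(P||M) = 0.0629 bits
D_KL(Q||M) = 0.0692 bits

JSD(P||Q) = 0.5 × 0.0629 + 0.5 × 0.0692 = 0.0661 bits

Unlike KL divergence, JSD is symmetric and bounded: 0 ≤ JSD ≤ log(2).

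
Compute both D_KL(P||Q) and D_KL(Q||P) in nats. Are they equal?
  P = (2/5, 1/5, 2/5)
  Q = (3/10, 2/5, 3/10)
D_KL(P||Q) = 0.0915, D_KL(Q||P) = 0.1046

KL divergence is not symmetric: D_KL(P||Q) ≠ D_KL(Q||P) in general.

D_KL(P||Q) = 0.0915 nats
D_KL(Q||P) = 0.1046 nats

No, they are not equal!

This asymmetry is why KL divergence is not a true distance metric.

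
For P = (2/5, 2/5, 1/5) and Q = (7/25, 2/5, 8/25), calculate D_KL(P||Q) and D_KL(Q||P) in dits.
D_KL(P||Q) = 0.0211, D_KL(Q||P) = 0.0219

KL divergence is not symmetric: D_KL(P||Q) ≠ D_KL(Q||P) in general.

D_KL(P||Q) = 0.0211 dits
D_KL(Q||P) = 0.0219 dits

No, they are not equal!

This asymmetry is why KL divergence is not a true distance metric.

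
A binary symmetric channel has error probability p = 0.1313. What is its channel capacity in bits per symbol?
0.4390 bits

For a binary symmetric channel (BSC) with error probability p:
Capacity C = 1 - H(p) bits per symbol

where H(p) = -p log₂(p) - (1-p) log₂(1-p) is the binary entropy function.

H(0.1313) = 0.5610 bits
C = 1 - 0.5610 = 0.4390 bits per symbol

This means we can reliably transmit up to 0.4390 bits of information per channel use.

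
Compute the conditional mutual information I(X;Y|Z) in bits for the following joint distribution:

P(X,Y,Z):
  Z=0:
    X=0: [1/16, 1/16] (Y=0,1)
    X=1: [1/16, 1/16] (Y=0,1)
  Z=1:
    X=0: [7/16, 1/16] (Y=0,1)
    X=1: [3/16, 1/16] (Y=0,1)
0.0129 bits

Conditional mutual information: I(X;Y|Z) = H(X|Z) + H(Y|Z) - H(X,Y|Z)

H(Z) = 0.8113
H(X,Z) = 1.7500 → H(X|Z) = 0.9387
H(Y,Z) = 1.5488 → H(Y|Z) = 0.7375
H(X,Y,Z) = 2.4746 → H(X,Y|Z) = 1.6633

I(X;Y|Z) = 0.9387 + 0.7375 - 1.6633 = 0.0129 bits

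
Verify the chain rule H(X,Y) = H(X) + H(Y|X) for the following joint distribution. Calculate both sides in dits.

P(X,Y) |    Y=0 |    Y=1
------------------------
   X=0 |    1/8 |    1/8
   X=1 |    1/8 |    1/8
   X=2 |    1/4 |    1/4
H(X,Y) = 0.7526, H(X) = 0.4515, H(Y|X) = 0.3010 (all in dits)

Chain rule: H(X,Y) = H(X) + H(Y|X)

Left side — joint entropy directly:
H(X,Y) = -Σ p(x,y) log p(x,y) = 0.7526 dits

Right side — compute H(Y|X) from the conditional distributions:
P(X) = (1/4, 1/4, 1/2), so H(X) = 0.4515 dits
H(Y|X) = Σ_x P(X=x) · H(Y|X=x):
  P(Y|X=0) = (1/2, 1/2), H(Y|X=0) = 0.3010, weight P(X=0) = 1/4
  P(Y|X=1) = (1/2, 1/2), H(Y|X=1) = 0.3010, weight P(X=1) = 1/4
  P(Y|X=2) = (1/2, 1/2), H(Y|X=2) = 0.3010, weight P(X=2) = 1/2
H(Y|X) = 0.3010 dits

H(X) + H(Y|X) = 0.4515 + 0.3010 = 0.7526 dits

Both sides equal 0.7526 dits. ✓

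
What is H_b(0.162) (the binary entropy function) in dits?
0.1924 dits

The binary entropy function is:
H(p) = -p log(p) - (1-p) log(1-p)

H(0.162) = -0.162 × log_10(0.162) - 0.838 × log_10(0.838)
H(0.162) = 0.1924 dits

Note: Binary entropy is maximized at p=0.5 (H=1 bit) and minimized at p=0 or p=1 (H=0).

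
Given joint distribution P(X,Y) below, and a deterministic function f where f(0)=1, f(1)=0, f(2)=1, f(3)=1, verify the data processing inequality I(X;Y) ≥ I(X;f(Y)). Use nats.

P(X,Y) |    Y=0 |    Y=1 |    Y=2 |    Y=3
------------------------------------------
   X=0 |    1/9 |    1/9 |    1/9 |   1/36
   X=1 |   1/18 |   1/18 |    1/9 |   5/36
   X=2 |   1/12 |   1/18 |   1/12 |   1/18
I(X;Y) = 0.0621, I(X;f(Y)) = 0.0128, inequality holds: 0.0621 ≥ 0.0128

Data Processing Inequality: For any Markov chain X → Y → Z, we have I(X;Y) ≥ I(X;Z).

Here Z = f(Y) is a deterministic function of Y, forming X → Y → Z.

Original I(X;Y) = 0.0621 nats

After applying f:
P(X,Z) where Z=f(Y):
- P(X,Z=0) = P(X,Y=1)
- P(X,Z=1) = P(X,Y=0) + P(X,Y=2) + P(X,Y=3)

I(X;Z) = I(X;f(Y)) = 0.0128 nats

Verification: 0.0621 ≥ 0.0128 ✓

Information cannot be created by processing; the function f can only lose information about X.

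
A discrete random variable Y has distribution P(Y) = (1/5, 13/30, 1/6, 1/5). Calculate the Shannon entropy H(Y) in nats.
1.3048 nats

Shannon entropy is H(X) = -Σ p(x) log p(x).

For P = (1/5, 13/30, 1/6, 1/5):
H = -1/5 × log_e(1/5) -13/30 × log_e(13/30) -1/6 × log_e(1/6) -1/5 × log_e(1/5)
H = 1.3048 nats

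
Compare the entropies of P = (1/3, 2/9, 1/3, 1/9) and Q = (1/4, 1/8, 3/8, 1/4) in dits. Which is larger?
Q

Computing entropies in dits:
H(P) = 0.5693
H(Q) = 0.5737

Distribution Q has higher entropy.

Intuition: The distribution closer to uniform (more spread out) has higher entropy.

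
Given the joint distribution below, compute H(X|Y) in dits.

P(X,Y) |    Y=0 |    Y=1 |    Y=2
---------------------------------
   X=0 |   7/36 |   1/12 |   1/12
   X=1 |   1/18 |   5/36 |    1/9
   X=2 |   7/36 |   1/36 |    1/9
0.4362 dits

Using the chain rule: H(X|Y) = H(X,Y) - H(Y)

First, compute H(X,Y) = 0.9005 dits

Marginal P(Y) = (4/9, 1/4, 11/36)
H(Y) = 0.4644 dits

H(X|Y) = H(X,Y) - H(Y) = 0.9005 - 0.4644 = 0.4362 dits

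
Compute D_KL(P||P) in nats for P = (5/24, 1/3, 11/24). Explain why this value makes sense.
0.0000 nats

KL divergence satisfies the Gibbs inequality: D_KL(P||Q) ≥ 0 for all distributions P, Q.

D_KL(P||Q) = Σ p(x) log(p(x)/q(x))
Each term is p(x) × log_e(p(x)/p(x)) = p(x) × log_e(1) = 0, so the sum is 0.
D_KL(P||Q) = 0.0000 nats

When P = Q, the KL divergence is exactly 0, as there is no 'divergence' between identical distributions.

This non-negativity is a fundamental property: relative entropy cannot be negative because it measures how different Q is from P.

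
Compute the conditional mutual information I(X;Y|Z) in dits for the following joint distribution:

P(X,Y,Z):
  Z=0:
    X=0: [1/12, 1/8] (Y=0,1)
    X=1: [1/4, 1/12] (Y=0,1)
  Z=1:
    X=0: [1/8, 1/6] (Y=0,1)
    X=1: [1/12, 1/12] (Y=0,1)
0.0149 dits

Conditional mutual information: I(X;Y|Z) = H(X|Z) + H(Y|Z) - H(X,Y|Z)

H(Z) = 0.2995
H(X,Z) = 0.5867 → H(X|Z) = 0.2872
H(Y,Z) = 0.5934 → H(Y|Z) = 0.2939
H(X,Y,Z) = 0.8657 → H(X,Y|Z) = 0.5662

I(X;Y|Z) = 0.2872 + 0.2939 - 0.5662 = 0.0149 dits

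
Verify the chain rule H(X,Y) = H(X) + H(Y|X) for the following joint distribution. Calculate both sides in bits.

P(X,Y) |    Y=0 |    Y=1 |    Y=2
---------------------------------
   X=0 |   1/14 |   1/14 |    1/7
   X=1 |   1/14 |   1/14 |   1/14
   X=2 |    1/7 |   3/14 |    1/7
H(X,Y) = 3.0391, H(X) = 1.4926, H(Y|X) = 1.5465 (all in bits)

Chain rule: H(X,Y) = H(X) + H(Y|X)

Left side — joint entropy directly:
H(X,Y) = -Σ p(x,y) log p(x,y) = 3.0391 bits

Right side — compute H(Y|X) from the conditional distributions:
P(X) = (2/7, 3/14, 1/2), so H(X) = 1.4926 bits
H(Y|X) = Σ_x P(X=x) · H(Y|X=x):
  P(Y|X=0) = (1/4, 1/4, 1/2), H(Y|X=0) = 1.5000, weight P(X=0) = 2/7
  P(Y|X=1) = (1/3, 1/3, 1/3), H(Y|X=1) = 1.5850, weight P(X=1) = 3/14
  P(Y|X=2) = (2/7, 3/7, 2/7), H(Y|X=2) = 1.5567, weight P(X=2) = 1/2
H(Y|X) = 1.5465 bits

H(X) + H(Y|X) = 1.4926 + 1.5465 = 3.0391 bits

Both sides equal 3.0391 bits. ✓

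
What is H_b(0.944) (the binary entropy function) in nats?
0.2158 nats

The binary entropy function is:
H(p) = -p log(p) - (1-p) log(1-p)

H(0.944) = -0.944 × log_e(0.944) - 0.056 × log_e(0.056)
H(0.944) = 0.2158 nats

Note: Binary entropy is maximized at p=0.5 (H=1 bit) and minimized at p=0 or p=1 (H=0).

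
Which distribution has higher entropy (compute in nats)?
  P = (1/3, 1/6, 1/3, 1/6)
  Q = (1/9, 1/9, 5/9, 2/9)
P

Computing entropies in nats:
H(P) = 1.3297
H(Q) = 1.1491

Distribution P has higher entropy.

Intuition: The distribution closer to uniform (more spread out) has higher entropy.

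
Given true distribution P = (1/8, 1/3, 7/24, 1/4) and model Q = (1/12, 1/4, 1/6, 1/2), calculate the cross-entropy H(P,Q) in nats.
1.4686 nats

Cross-entropy: H(P,Q) = -Σ p(x) log q(x)

Alternatively: H(P,Q) = H(P) + D_KL(P||Q)
H(P) = 1.3321 nats
D_KL(P||Q) = 0.1365 nats

H(P,Q) = 1.3321 + 0.1365 = 1.4686 nats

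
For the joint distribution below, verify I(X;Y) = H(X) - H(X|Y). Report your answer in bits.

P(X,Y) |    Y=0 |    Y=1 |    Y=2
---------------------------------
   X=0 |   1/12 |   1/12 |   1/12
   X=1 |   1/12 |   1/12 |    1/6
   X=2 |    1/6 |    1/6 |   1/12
I(X;Y) = 0.0546 bits

Mutual information has multiple equivalent forms:
- I(X;Y) = H(X) - H(X|Y)
- I(X;Y) = H(Y) - H(Y|X)
- I(X;Y) = H(X) + H(Y) - H(X,Y)

Computing all quantities:
H(X) = 1.5546, H(Y) = 1.5850, H(X,Y) = 3.0850
H(X|Y) = 1.5000, H(Y|X) = 1.5304

Verification:
H(X) - H(X|Y) = 1.5546 - 1.5000 = 0.0546
H(Y) - H(Y|X) = 1.5850 - 1.5304 = 0.0546
H(X) + H(Y) - H(X,Y) = 1.5546 + 1.5850 - 3.0850 = 0.0546

All forms give I(X;Y) = 0.0546 bits. ✓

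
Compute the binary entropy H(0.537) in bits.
0.9960 bits

The binary entropy function is:
H(p) = -p log(p) - (1-p) log(1-p)

H(0.537) = -0.537 × log_2(0.537) - 0.463 × log_2(0.463)
H(0.537) = 0.9960 bits

Note: Binary entropy is maximized at p=0.5 (H=1 bit) and minimized at p=0 or p=1 (H=0).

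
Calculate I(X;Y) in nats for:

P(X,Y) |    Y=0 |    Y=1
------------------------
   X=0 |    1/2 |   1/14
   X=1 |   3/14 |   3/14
0.0859 nats

Mutual information: I(X;Y) = H(X) + H(Y) - H(X,Y)

Marginals:
P(X) = (4/7, 3/7), H(X) = 0.6829 nats
P(Y) = (5/7, 2/7), H(Y) = 0.5983 nats

Joint entropy: H(X,Y) = 1.1953 nats

I(X;Y) = 0.6829 + 0.5983 - 1.1953 = 0.0859 nats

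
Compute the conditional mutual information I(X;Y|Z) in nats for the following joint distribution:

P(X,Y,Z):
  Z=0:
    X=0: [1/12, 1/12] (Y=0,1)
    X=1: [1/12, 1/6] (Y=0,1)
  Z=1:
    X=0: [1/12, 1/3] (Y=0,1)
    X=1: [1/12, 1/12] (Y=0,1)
0.0307 nats

Conditional mutual information: I(X;Y|Z) = H(X|Z) + H(Y|Z) - H(X,Y|Z)

H(Z) = 0.6792
H(X,Z) = 1.3086 → H(X|Z) = 0.6294
H(Y,Z) = 1.3086 → H(Y|Z) = 0.6294
H(X,Y,Z) = 1.9073 → H(X,Y|Z) = 1.2281

I(X;Y|Z) = 0.6294 + 0.6294 - 1.2281 = 0.0307 nats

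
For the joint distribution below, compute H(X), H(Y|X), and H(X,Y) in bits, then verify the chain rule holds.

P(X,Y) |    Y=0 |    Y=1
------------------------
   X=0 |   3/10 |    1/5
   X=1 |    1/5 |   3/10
H(X,Y) = 1.9710, H(X) = 1.0000, H(Y|X) = 0.9710 (all in bits)

Chain rule: H(X,Y) = H(X) + H(Y|X)

Left side — joint entropy directly:
H(X,Y) = -Σ p(x,y) log p(x,y) = 1.9710 bits

Right side — compute H(Y|X) from the conditional distributions:
P(X) = (1/2, 1/2), so H(X) = 1.0000 bits
H(Y|X) = Σ_x P(X=x) · H(Y|X=x):
  P(Y|X=0) = (3/5, 2/5), H(Y|X=0) = 0.9710, weight P(X=0) = 1/2
  P(Y|X=1) = (2/5, 3/5), H(Y|X=1) = 0.9710, weight P(X=1) = 1/2
H(Y|X) = 0.9710 bits

H(X) + H(Y|X) = 1.0000 + 0.9710 = 1.9710 bits

Both sides equal 1.9710 bits. ✓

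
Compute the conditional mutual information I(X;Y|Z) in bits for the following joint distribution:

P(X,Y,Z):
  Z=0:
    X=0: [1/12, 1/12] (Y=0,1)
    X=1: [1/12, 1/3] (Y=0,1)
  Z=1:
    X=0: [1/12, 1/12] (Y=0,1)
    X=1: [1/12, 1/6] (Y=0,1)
0.0443 bits

Conditional mutual information: I(X;Y|Z) = H(X|Z) + H(Y|Z) - H(X,Y|Z)

H(Z) = 0.9799
H(X,Z) = 1.8879 → H(X|Z) = 0.9080
H(Y,Z) = 1.8879 → H(Y|Z) = 0.9080
H(X,Y,Z) = 2.7516 → H(X,Y|Z) = 1.7718

I(X;Y|Z) = 0.9080 + 0.9080 - 1.7718 = 0.0443 bits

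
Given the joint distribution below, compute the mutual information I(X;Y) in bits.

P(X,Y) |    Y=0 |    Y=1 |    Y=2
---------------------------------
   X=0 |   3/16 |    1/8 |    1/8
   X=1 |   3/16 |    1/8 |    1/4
0.0193 bits

Mutual information: I(X;Y) = H(X) + H(Y) - H(X,Y)

Marginals:
P(X) = (7/16, 9/16), H(X) = 0.9887 bits
P(Y) = (3/8, 1/4, 3/8), H(Y) = 1.5613 bits

Joint entropy: H(X,Y) = 2.5306 bits

I(X;Y) = 0.9887 + 1.5613 - 2.5306 = 0.0193 bits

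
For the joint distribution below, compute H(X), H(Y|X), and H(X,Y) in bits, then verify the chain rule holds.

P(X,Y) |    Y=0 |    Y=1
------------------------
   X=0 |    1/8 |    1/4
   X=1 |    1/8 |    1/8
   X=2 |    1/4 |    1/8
H(X,Y) = 2.5000, H(X) = 1.5613, H(Y|X) = 0.9387 (all in bits)

Chain rule: H(X,Y) = H(X) + H(Y|X)

Left side — joint entropy directly:
H(X,Y) = -Σ p(x,y) log p(x,y) = 2.5000 bits

Right side — compute H(Y|X) from the conditional distributions:
P(X) = (3/8, 1/4, 3/8), so H(X) = 1.5613 bits
H(Y|X) = Σ_x P(X=x) · H(Y|X=x):
  P(Y|X=0) = (1/3, 2/3), H(Y|X=0) = 0.9183, weight P(X=0) = 3/8
  P(Y|X=1) = (1/2, 1/2), H(Y|X=1) = 1.0000, weight P(X=1) = 1/4
  P(Y|X=2) = (2/3, 1/3), H(Y|X=2) = 0.9183, weight P(X=2) = 3/8
H(Y|X) = 0.9387 bits

H(X) + H(Y|X) = 1.5613 + 0.9387 = 2.5000 bits

Both sides equal 2.5000 bits. ✓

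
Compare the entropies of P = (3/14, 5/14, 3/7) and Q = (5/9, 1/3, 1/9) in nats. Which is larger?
P

Computing entropies in nats:
H(P) = 1.0609
H(Q) = 0.9369

Distribution P has higher entropy.

Intuition: The distribution closer to uniform (more spread out) has higher entropy.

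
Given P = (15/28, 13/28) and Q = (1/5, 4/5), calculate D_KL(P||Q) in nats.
0.2752 nats

KL divergence: D_KL(P||Q) = Σ p(x) log(p(x)/q(x))

Computing term by term:
  x=0: 15/28 × log_e[(15/28)/(1/5)] = 15/28 × 0.9853 = 0.5278
  x=1: 13/28 × log_e[(13/28)/(4/5)] = 13/28 × -0.5441 = -0.2526

D_KL(P||Q) = 0.2752 nats

Note: KL divergence is always non-negative and equals 0 iff P = Q.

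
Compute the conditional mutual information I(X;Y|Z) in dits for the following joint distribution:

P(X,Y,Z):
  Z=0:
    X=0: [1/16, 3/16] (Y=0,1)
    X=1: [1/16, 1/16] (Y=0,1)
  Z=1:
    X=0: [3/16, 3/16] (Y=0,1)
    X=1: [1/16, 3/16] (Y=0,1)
0.0137 dits

Conditional mutual information: I(X;Y|Z) = H(X|Z) + H(Y|Z) - H(X,Y|Z)

H(Z) = 0.2873
H(X,Z) = 0.5737 → H(X|Z) = 0.2863
H(Y,Z) = 0.5737 → H(Y|Z) = 0.2863
H(X,Y,Z) = 0.8463 → H(X,Y|Z) = 0.5590

I(X;Y|Z) = 0.2863 + 0.2863 - 0.5590 = 0.0137 dits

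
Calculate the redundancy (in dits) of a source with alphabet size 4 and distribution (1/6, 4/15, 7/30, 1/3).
0.0128 dits

Redundancy measures how far a source is from maximum entropy:
R = H_max - H(X)

Maximum entropy for 4 symbols: H_max = log_10(4) = 0.6021 dits
Actual entropy: H(X) = 0.5893 dits
Redundancy: R = 0.6021 - 0.5893 = 0.0128 dits

This redundancy represents potential for compression: the source could be compressed by 0.0128 dits per symbol.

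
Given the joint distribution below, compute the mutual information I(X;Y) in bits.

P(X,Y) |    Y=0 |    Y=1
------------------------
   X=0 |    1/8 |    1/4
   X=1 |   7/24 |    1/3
0.0125 bits

Mutual information: I(X;Y) = H(X) + H(Y) - H(X,Y)

Marginals:
P(X) = (3/8, 5/8), H(X) = 0.9544 bits
P(Y) = (5/12, 7/12), H(Y) = 0.9799 bits

Joint entropy: H(X,Y) = 1.9218 bits

I(X;Y) = 0.9544 + 0.9799 - 1.9218 = 0.0125 bits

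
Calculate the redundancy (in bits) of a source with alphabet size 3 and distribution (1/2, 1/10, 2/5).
0.2240 bits

Redundancy measures how far a source is from maximum entropy:
R = H_max - H(X)

Maximum entropy for 3 symbols: H_max = log_2(3) = 1.5850 bits
Actual entropy: H(X) = 1.3610 bits
Redundancy: R = 1.5850 - 1.3610 = 0.2240 bits

This redundancy represents potential for compression: the source could be compressed by 0.2240 bits per symbol.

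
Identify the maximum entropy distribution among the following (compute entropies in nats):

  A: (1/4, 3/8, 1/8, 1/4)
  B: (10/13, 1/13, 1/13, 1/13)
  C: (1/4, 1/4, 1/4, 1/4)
C

For a discrete distribution over n outcomes, entropy is maximized by the uniform distribution.

Computing entropies:
H(A) = 1.3209 nats
H(B) = 0.7937 nats
H(C) = 1.3863 nats

The uniform distribution (where all probabilities equal 1/4) achieves the maximum entropy of log_e(4) = 1.3863 nats.

Distribution C has the highest entropy.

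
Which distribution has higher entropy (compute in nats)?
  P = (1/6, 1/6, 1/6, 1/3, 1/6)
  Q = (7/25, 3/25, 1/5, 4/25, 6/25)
Q

Computing entropies in nats:
H(P) = 1.5607
H(Q) = 1.5685

Distribution Q has higher entropy.

Intuition: The distribution closer to uniform (more spread out) has higher entropy.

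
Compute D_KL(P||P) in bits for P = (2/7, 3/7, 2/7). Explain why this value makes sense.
0.0000 bits

KL divergence satisfies the Gibbs inequality: D_KL(P||Q) ≥ 0 for all distributions P, Q.

D_KL(P||Q) = Σ p(x) log(p(x)/q(x))
Each term is p(x) × log_2(p(x)/p(x)) = p(x) × log_2(1) = 0, so the sum is 0.
D_KL(P||Q) = 0.0000 bits

When P = Q, the KL divergence is exactly 0, as there is no 'divergence' between identical distributions.

This non-negativity is a fundamental property: relative entropy cannot be negative because it measures how different Q is from P.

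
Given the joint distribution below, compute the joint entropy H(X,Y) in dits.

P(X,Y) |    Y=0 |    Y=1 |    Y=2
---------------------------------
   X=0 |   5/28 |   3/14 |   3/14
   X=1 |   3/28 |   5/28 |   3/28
0.7618 dits

Joint entropy is H(X,Y) = -Σ_{x,y} p(x,y) log p(x,y).

Summing over all non-zero entries:
H(X,Y) = -[5/28·log_10(5/28) + 3/14·log_10(3/14) + 3/14·log_10(3/14) + 3/28·log_10(3/28) + 5/28·log_10(5/28) + 3/28·log_10(3/28)]
H(X,Y) = 0.7618 dits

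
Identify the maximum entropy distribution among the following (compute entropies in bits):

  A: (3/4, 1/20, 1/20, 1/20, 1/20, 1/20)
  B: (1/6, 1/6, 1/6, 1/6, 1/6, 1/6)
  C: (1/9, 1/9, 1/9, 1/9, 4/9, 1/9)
B

For a discrete distribution over n outcomes, entropy is maximized by the uniform distribution.

Computing entropies:
H(A) = 1.3918 bits
H(B) = 2.5850 bits
H(C) = 2.2810 bits

The uniform distribution (where all probabilities equal 1/6) achieves the maximum entropy of log_2(6) = 2.5850 bits.

Distribution B has the highest entropy.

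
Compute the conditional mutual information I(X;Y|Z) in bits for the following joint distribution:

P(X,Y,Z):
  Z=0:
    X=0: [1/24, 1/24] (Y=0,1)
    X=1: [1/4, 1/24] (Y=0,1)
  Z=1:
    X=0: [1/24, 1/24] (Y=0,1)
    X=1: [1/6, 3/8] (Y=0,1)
0.0389 bits

Conditional mutual information: I(X;Y|Z) = H(X|Z) + H(Y|Z) - H(X,Y|Z)

H(Z) = 0.9544
H(X,Z) = 1.5951 → H(X|Z) = 0.6406
H(Y,Z) = 1.8149 → H(Y|Z) = 0.8605
H(X,Y,Z) = 2.4167 → H(X,Y|Z) = 1.4622

I(X;Y|Z) = 0.6406 + 0.8605 - 1.4622 = 0.0389 bits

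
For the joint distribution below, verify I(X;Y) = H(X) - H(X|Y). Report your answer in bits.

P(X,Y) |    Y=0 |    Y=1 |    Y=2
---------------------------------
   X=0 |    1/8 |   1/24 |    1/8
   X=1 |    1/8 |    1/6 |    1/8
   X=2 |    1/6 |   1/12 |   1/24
I(X;Y) = 0.0839 bits

Mutual information has multiple equivalent forms:
- I(X;Y) = H(X) - H(X|Y)
- I(X;Y) = H(Y) - H(Y|X)
- I(X;Y) = H(X) + H(Y) - H(X,Y)

Computing all quantities:
H(X) = 1.5632, H(Y) = 1.5632, H(X,Y) = 3.0425
H(X|Y) = 1.4793, H(Y|X) = 1.4793

Verification:
H(X) - H(X|Y) = 1.5632 - 1.4793 = 0.0839
H(Y) - H(Y|X) = 1.5632 - 1.4793 = 0.0839
H(X) + H(Y) - H(X,Y) = 1.5632 + 1.5632 - 3.0425 = 0.0839

All forms give I(X;Y) = 0.0839 bits. ✓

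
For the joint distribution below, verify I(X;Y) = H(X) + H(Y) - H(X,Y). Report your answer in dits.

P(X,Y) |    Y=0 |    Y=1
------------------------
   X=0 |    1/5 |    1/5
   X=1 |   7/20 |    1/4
I(X;Y) = 0.0015 dits

Mutual information has multiple equivalent forms:
- I(X;Y) = H(X) - H(X|Y)
- I(X;Y) = H(Y) - H(Y|X)
- I(X;Y) = H(X) + H(Y) - H(X,Y)

Computing all quantities:
H(X) = 0.2923, H(Y) = 0.2989, H(X,Y) = 0.5897
H(X|Y) = 0.2908, H(Y|X) = 0.2974

Verification:
H(X) - H(X|Y) = 0.2923 - 0.2908 = 0.0015
H(Y) - H(Y|X) = 0.2989 - 0.2974 = 0.0015
H(X) + H(Y) - H(X,Y) = 0.2923 + 0.2989 - 0.5897 = 0.0015

All forms give I(X;Y) = 0.0015 dits. ✓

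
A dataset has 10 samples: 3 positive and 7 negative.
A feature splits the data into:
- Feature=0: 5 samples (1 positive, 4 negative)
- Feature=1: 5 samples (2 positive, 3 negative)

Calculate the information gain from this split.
0.0349 bits

Information Gain = H(Y) - H(Y|Feature)

Before split:
P(positive) = 3/10 = 0.3000
H(Y) = 0.8813 bits

After split:
Feature=0: H = 0.7219 bits (weight = 5/10)
Feature=1: H = 0.9710 bits (weight = 5/10)
H(Y|Feature) = (5/10)×0.7219 + (5/10)×0.9710 = 0.8464 bits

Information Gain = 0.8813 - 0.8464 = 0.0349 bits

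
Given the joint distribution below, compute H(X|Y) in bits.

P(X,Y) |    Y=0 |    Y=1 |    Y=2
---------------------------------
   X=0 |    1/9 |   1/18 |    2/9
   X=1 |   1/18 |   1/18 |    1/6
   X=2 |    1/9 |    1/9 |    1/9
1.5213 bits

Using the chain rule: H(X|Y) = H(X,Y) - H(Y)

First, compute H(X,Y) = 3.0169 bits

Marginal P(Y) = (5/18, 2/9, 1/2)
H(Y) = 1.4955 bits

H(X|Y) = H(X,Y) - H(Y) = 3.0169 - 1.4955 = 1.5213 bits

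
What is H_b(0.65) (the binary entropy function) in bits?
0.9341 bits

The binary entropy function is:
H(p) = -p log(p) - (1-p) log(1-p)

H(0.65) = -0.65 × log_2(0.65) - 0.35 × log_2(0.35)
H(0.65) = 0.9341 bits

Note: Binary entropy is maximized at p=0.5 (H=1 bit) and minimized at p=0 or p=1 (H=0).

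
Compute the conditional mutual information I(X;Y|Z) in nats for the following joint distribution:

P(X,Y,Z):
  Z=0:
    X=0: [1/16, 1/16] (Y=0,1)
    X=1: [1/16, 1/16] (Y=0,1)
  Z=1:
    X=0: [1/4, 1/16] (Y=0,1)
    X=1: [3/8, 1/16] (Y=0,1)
0.0021 nats

Conditional mutual information: I(X;Y|Z) = H(X|Z) + H(Y|Z) - H(X,Y|Z)

H(Z) = 0.5623
H(X,Z) = 1.2450 → H(X|Z) = 0.6827
H(Y,Z) = 1.0735 → H(Y|Z) = 0.5112
H(X,Y,Z) = 1.7541 → H(X,Y|Z) = 1.1918

I(X;Y|Z) = 0.6827 + 0.5112 - 1.1918 = 0.0021 nats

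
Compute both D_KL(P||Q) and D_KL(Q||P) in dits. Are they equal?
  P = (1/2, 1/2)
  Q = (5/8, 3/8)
D_KL(P||Q) = 0.0140, D_KL(Q||P) = 0.0137

KL divergence is not symmetric: D_KL(P||Q) ≠ D_KL(Q||P) in general.

D_KL(P||Q) = 0.0140 dits
D_KL(Q||P) = 0.0137 dits

No, they are not equal!

This asymmetry is why KL divergence is not a true distance metric.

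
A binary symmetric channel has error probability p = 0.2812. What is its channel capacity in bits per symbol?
0.1429 bits

For a binary symmetric channel (BSC) with error probability p:
Capacity C = 1 - H(p) bits per symbol

where H(p) = -p log₂(p) - (1-p) log₂(1-p) is the binary entropy function.

H(0.2812) = 0.8571 bits
C = 1 - 0.8571 = 0.1429 bits per symbol

This means we can reliably transmit up to 0.1429 bits of information per channel use.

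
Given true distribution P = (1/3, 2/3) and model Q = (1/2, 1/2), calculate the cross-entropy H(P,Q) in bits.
1.0000 bits

Cross-entropy: H(P,Q) = -Σ p(x) log q(x)

Alternatively: H(P,Q) = H(P) + D_KL(P||Q)
H(P) = 0.9183 bits
D_KL(P||Q) = 0.0817 bits

H(P,Q) = 0.9183 + 0.0817 = 1.0000 bits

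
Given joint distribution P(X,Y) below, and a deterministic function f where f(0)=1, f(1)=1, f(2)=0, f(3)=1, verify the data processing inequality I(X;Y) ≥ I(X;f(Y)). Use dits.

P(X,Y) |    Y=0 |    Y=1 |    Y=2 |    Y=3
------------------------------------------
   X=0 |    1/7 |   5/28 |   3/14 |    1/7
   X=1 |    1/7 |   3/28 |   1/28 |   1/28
I(X;Y) = 0.0213, I(X;f(Y)) = 0.0117, inequality holds: 0.0213 ≥ 0.0117

Data Processing Inequality: For any Markov chain X → Y → Z, we have I(X;Y) ≥ I(X;Z).

Here Z = f(Y) is a deterministic function of Y, forming X → Y → Z.

Original I(X;Y) = 0.0213 dits

After applying f:
P(X,Z) where Z=f(Y):
- P(X,Z=0) = P(X,Y=2)
- P(X,Z=1) = P(X,Y=0) + P(X,Y=1) + P(X,Y=3)

I(X;Z) = I(X;f(Y)) = 0.0117 dits

Verification: 0.0213 ≥ 0.0117 ✓

Information cannot be created by processing; the function f can only lose information about X.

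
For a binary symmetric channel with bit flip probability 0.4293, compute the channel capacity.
0.0145 bits

For a binary symmetric channel (BSC) with error probability p:
Capacity C = 1 - H(p) bits per symbol

where H(p) = -p log₂(p) - (1-p) log₂(1-p) is the binary entropy function.

H(0.4293) = 0.9855 bits
C = 1 - 0.9855 = 0.0145 bits per symbol

This means we can reliably transmit up to 0.0145 bits of information per channel use.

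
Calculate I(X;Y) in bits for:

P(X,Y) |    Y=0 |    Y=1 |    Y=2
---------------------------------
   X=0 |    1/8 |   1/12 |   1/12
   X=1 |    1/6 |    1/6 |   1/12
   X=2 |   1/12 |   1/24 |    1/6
0.0871 bits

Mutual information: I(X;Y) = H(X) + H(Y) - H(X,Y)

Marginals:
P(X) = (7/24, 5/12, 7/24), H(X) = 1.5632 bits
P(Y) = (3/8, 7/24, 1/3), H(Y) = 1.5774 bits

Joint entropy: H(X,Y) = 3.0535 bits

I(X;Y) = 1.5632 + 1.5774 - 3.0535 = 0.0871 bits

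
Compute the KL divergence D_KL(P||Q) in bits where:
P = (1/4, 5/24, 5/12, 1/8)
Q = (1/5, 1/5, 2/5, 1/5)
0.0325 bits

KL divergence: D_KL(P||Q) = Σ p(x) log(p(x)/q(x))

Computing term by term:
  x=0: 1/4 × log_2[(1/4)/(1/5)] = 1/4 × 0.3219 = 0.0805
  x=1: 5/24 × log_2[(5/24)/(1/5)] = 5/24 × 0.0589 = 0.0123
  x=2: 5/12 × log_2[(5/12)/(2/5)] = 5/12 × 0.0589 = 0.0245
  x=3: 1/8 × log_2[(1/8)/(1/5)] = 1/8 × -0.6781 = -0.0848

D_KL(P||Q) = 0.0325 bits

Note: KL divergence is always non-negative and equals 0 iff P = Q.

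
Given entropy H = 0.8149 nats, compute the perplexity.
2.2589

Perplexity is e^H (or exp(H) for natural log).

H = 0.8149 nats
Perplexity = e^0.8149 = 2.2589

Interpretation: The model's uncertainty is equivalent to choosing uniformly among 2.3 options.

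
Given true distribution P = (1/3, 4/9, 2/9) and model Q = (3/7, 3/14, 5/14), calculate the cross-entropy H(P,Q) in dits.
0.5194 dits

Cross-entropy: H(P,Q) = -Σ p(x) log q(x)

Alternatively: H(P,Q) = H(P) + D_KL(P||Q)
H(P) = 0.4607 dits
D_KL(P||Q) = 0.0586 dits

H(P,Q) = 0.4607 + 0.0586 = 0.5194 dits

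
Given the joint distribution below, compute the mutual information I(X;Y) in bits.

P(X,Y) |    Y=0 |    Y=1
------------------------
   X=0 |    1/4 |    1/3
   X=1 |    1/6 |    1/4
0.0006 bits

Mutual information: I(X;Y) = H(X) + H(Y) - H(X,Y)

Marginals:
P(X) = (7/12, 5/12), H(X) = 0.9799 bits
P(Y) = (5/12, 7/12), H(Y) = 0.9799 bits

Joint entropy: H(X,Y) = 1.9591 bits

I(X;Y) = 0.9799 + 0.9799 - 1.9591 = 0.0006 bits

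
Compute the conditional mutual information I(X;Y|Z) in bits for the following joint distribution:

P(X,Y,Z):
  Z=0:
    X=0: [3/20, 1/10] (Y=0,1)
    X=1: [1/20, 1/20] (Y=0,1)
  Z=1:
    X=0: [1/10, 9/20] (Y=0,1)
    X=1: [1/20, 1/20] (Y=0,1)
0.0324 bits

Conditional mutual information: I(X;Y|Z) = H(X|Z) + H(Y|Z) - H(X,Y|Z)

H(Z) = 0.9341
H(X,Z) = 1.6388 → H(X|Z) = 0.7047
H(Y,Z) = 1.7855 → H(Y|Z) = 0.8514
H(X,Y,Z) = 2.4577 → H(X,Y|Z) = 1.5236

I(X;Y|Z) = 0.7047 + 0.8514 - 1.5236 = 0.0324 bits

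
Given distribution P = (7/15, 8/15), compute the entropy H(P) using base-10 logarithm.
0.3001 dits

Shannon entropy is H(X) = -Σ p(x) log p(x).

For P = (7/15, 8/15):
H = -7/15 × log_10(7/15) -8/15 × log_10(8/15)
H = 0.3001 dits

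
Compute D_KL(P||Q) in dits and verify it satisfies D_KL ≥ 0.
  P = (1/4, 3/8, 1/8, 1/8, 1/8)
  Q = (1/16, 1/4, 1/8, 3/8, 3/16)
0.1349 dits

KL divergence satisfies the Gibbs inequality: D_KL(P||Q) ≥ 0 for all distributions P, Q.

D_KL(P||Q) = Σ p(x) log(p(x)/q(x))
Term by term:
  x=0: 1/4 × log_10[(1/4)/(1/16)] = 0.1505
  x=1: 3/8 × log_10[(3/8)/(1/4)] = 0.0660
  x=2: 1/8 × log_10[(1/8)/(1/8)] = 0.0000
  x=3: 1/8 × log_10[(1/8)/(3/8)] = -0.0596
  x=4: 1/8 × log_10[(1/8)/(3/16)] = -0.0220
D_KL(P||Q) = 0.1349 dits

D_KL(P||Q) = 0.1349 ≥ 0 ✓

This non-negativity is a fundamental property: relative entropy cannot be negative because it measures how different Q is from P.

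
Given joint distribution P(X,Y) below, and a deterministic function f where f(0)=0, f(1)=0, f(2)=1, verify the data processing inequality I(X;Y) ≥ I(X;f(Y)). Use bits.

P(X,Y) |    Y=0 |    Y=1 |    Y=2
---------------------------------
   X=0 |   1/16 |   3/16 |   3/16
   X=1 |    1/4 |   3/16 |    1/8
I(X;Y) = 0.0847, I(X;f(Y)) = 0.0351, inequality holds: 0.0847 ≥ 0.0351

Data Processing Inequality: For any Markov chain X → Y → Z, we have I(X;Y) ≥ I(X;Z).

Here Z = f(Y) is a deterministic function of Y, forming X → Y → Z.

Original I(X;Y) = 0.0847 bits

After applying f:
P(X,Z) where Z=f(Y):
- P(X,Z=0) = P(X,Y=0) + P(X,Y=1)
- P(X,Z=1) = P(X,Y=2)

I(X;Z) = I(X;f(Y)) = 0.0351 bits

Verification: 0.0847 ≥ 0.0351 ✓

Information cannot be created by processing; the function f can only lose information about X.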